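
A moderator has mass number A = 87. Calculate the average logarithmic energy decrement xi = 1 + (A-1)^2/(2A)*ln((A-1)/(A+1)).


xi = 1 + (A-1)^2/(2A) * ln((A-1)/(A+1))
xi = 1 + (87-1)^2/(2*87) * ln((87-1)/(87 +1))
xi = 0.022813

0.022813


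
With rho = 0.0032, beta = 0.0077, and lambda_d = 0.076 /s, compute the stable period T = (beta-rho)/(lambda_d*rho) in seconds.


T = (beta - rho) / (lambda_d * rho)
T = (0.0077 - 0.0032) / (0.076 * 0.0032)
T = 18.503 s

18.503


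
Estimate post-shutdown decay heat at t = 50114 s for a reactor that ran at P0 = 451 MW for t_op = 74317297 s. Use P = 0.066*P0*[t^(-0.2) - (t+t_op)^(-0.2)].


P/P0 = 0.066 * [t^(-0.2) - (t + t_op)^(-0.2)]
P/P0 = 0.066 * [50114^(-0.2) - (50114 + 74317297)^(-0.2)]
P/P0 = 0.066 * [0.1148175 - 0.02665161] = 0.005818949
P = 451 * 0.005818949 = 2.6243 MW

2.6243


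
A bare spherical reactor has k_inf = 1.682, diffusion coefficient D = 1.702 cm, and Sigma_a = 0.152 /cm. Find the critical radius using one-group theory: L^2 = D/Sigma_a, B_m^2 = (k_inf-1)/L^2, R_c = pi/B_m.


L^2 = D / Sigma_a = 1.702 / 0.152 = 11.19737 cm^2
B_m^2 = (k_inf - 1) / L^2 = (1.682 - 1) / 11.19737 = 0.06090716 /cm^2
For a bare sphere: B_g = pi/R, so R_c = pi / sqrt(B_m^2)
R_c = pi / sqrt(0.06090716) = 12.730 cm

12.730


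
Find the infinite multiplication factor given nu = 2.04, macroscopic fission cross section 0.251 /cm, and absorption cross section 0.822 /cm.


k_inf = nu * Sigma_f / Sigma_a
k_inf = 2.04 * 0.251 / 0.822
k_inf = 0.62292

0.62292


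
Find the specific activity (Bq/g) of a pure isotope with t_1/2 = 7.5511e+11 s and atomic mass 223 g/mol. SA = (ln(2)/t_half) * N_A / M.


lambda = ln(2) / t_half = ln(2) / 7.5511e+11 = 9.179420e-13 /s
SA = lambda * N_A / M
SA = 9.179420e-13 * 6.022e23 / 223
SA = 2.4789e+09 Bq/g

2.4789e+09


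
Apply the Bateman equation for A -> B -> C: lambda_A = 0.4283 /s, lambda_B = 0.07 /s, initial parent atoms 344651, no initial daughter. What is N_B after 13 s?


N_B(t) = lambda_A * N_A0 / (lambda_B - lambda_A) * [exp(-lambda_A*t) - exp(-lambda_B*t)]
exp(-0.4283*13) = 0.003818491; exp(-0.07*13) = 0.4025242
N_B = 0.4283 * 344651 / (0.07 - 0.4283) * (0.003818491 - 0.4025242)
N_B = 164261

164261


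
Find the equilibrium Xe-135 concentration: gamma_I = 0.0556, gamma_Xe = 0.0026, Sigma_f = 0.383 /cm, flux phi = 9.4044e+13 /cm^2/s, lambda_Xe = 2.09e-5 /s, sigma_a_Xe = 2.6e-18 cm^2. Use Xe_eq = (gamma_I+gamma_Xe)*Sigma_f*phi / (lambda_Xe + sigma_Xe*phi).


Xe_eq = (gamma_I + gamma_Xe) * Sigma_f * phi / (lambda_Xe + sigma_Xe * phi)
Numerator = (0.0556 + 0.0026) * 0.383 * 9.4044e+13 = 2.096297e+12
Denominator = 2.09e-5 + 2.6e-18 * 9.4044e+13 = 2.654144e-04
Xe_eq = 2.096297e+12 / 2.654144e-04 = 7.8982e+15 /cm^3

7.8982e+15


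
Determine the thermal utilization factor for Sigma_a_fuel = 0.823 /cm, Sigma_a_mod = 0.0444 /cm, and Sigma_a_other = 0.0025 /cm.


f = Sigma_a_fuel / (Sigma_a_fuel + Sigma_a_mod + Sigma_a_other)
f = 0.823 / (0.823 + 0.0444 + 0.0025)
f = 0.94609

0.94609


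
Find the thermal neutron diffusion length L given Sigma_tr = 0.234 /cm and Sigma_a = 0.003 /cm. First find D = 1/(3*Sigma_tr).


D = 1 / (3 * Sigma_tr) = 1 / (3 * 0.234) = 1.424501 cm
L = sqrt(D / Sigma_a)
L = sqrt(1.424501 / 0.003)
L = 21.791 cm

21.791


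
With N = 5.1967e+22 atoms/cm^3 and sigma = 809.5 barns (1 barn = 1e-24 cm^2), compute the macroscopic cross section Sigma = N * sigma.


Sigma = N * sigma_barns * 1e-24
Sigma = 5.1967e+22 * 809.5 * 1e-24
Sigma = 42.067 /cm

42.067


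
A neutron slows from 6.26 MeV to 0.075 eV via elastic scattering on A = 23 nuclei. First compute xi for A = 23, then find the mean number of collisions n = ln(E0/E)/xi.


xi = 1 + (A-1)^2/(2A)*ln((A-1)/(A+1)) = 0.08448899 (for A = 23)
n = ln(E0/E) / xi
n = ln(6.26e6 / 0.075) / 0.08448899
n = ln(8.346667e+07) / 0.08448899 = 215.89

215.89


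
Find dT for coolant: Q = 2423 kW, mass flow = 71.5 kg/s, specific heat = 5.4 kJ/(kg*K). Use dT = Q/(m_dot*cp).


dT = Q / (m_dot * cp)
dT = 2423 / (71.5 * 5.4)
dT = 6.2756 C

6.2756


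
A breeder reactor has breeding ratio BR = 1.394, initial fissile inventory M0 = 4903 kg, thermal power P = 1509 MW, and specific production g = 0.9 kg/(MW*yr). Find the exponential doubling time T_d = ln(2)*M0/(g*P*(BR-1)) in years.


Breeding gain G = BR - 1 = 1.394 - 1 = 0.394
Fissile production rate = g * P * G = 0.9 * 1509 * 0.394 = 535.0914 kg/yr
T_d = ln(2) * M0 / (g * P * G)
T_d = ln(2) * 4903 / 535.0914 = 6.3513 yr

6.3513


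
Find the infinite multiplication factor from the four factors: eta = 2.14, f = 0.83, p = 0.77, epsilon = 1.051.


k_inf = eta * f * p * epsilon
k_inf = 2.14 * 0.83 * 0.77 * 1.051
k_inf = 1.4374

1.4374


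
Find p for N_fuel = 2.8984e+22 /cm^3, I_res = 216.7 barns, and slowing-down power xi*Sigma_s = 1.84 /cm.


p = exp(-N * I * 1e-24 / (xi*Sigma_s))
p = exp(-2.8984e+22 * 216.7 * 1e-24 / 1.84)
p = 0.032926

0.032926


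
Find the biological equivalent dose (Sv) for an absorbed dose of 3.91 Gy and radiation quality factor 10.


H = D * Q
H = 3.91 * 10
H = 39.100 Sv

39.100


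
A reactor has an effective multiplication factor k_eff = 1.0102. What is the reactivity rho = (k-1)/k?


rho = (k_eff - 1) / k_eff
rho = (1.0102 - 1) / 1.0102
rho = 0.010097

0.010097


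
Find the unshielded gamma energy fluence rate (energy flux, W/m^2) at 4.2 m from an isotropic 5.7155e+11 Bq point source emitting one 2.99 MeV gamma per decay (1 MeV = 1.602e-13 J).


psi = A * E * 1.602e-13 / (4*pi*r^2)
psi = 5.7155e+11 * 2.99 * 1.602e-13 / (4*pi*4.2^2)
psi = 0.0012350 W/m^2

0.0012350


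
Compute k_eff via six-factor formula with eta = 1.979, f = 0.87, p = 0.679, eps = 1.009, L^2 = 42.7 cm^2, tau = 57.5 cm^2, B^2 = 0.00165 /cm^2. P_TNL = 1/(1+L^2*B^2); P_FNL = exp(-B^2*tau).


k_inf = eta*f*p*eps = 1.979*0.87*0.679*1.009 = 1.179576
P_TNL = 1/(1 + L^2*B^2) = 1/(1 + 42.7*0.00165) = 0.9341822
P_FNL = exp(-B^2*tau) = exp(-0.00165*57.5) = 0.9094866
k_eff = k_inf * P_TNL * P_FNL = 1.179576 * 0.9341822 * 0.9094866
k_eff = 1.0022

1.0022


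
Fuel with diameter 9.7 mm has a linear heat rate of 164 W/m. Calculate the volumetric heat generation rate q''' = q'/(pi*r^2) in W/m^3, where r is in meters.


r = D / 2 / 1000 = 9.7 / 2 / 1000 = 0.00485 m
q''' = q' / (pi * r^2)
q''' = 164 / (pi * 0.00485^2)
q''' = 2.2193e+06 W/m^3

2.2193e+06


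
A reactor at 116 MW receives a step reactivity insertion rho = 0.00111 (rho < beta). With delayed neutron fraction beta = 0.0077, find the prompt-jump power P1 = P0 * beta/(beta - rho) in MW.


P1/P0 = beta / (beta - rho)
P1/P0 = 0.0077 / (0.0077 - 0.00111) = 1.168437
P1 = 116 * 1.168437 = 135.54 MW

135.54


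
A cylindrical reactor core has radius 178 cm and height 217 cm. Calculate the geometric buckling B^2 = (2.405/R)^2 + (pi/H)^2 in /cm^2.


B^2 = (2.405/R)^2 + (pi/H)^2
B^2 = (2.405/178)^2 + (pi/217)^2
B^2 = 3.9215e-04 /cm^2

3.9215e-04


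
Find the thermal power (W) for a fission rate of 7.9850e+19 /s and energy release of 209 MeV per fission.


P = fission_rate * E_MeV * 1.602e-13
P = 7.9850e+19 * 209 * 1.602e-13
P = 2.6735e+09 W

2.6735e+09


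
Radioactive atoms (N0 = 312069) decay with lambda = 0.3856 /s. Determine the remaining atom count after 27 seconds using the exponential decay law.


N = N0 * exp(-lambda * t)
N = 312069 * exp(-0.3856 * 27)
N = 9.3913

9.3913


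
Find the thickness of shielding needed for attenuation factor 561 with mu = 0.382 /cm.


x = ln(factor) / mu
x = ln(561) / 0.382
x = 16.570 cm

16.570


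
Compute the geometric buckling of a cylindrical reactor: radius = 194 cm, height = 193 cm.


B^2 = (2.405/R)^2 + (pi/H)^2
B^2 = (2.405/194)^2 + (pi/193)^2
B^2 = 4.1865e-04 /cm^2

4.1865e-04


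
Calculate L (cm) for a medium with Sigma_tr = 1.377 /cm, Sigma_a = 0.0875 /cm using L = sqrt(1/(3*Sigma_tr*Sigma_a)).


D = 1 / (3 * Sigma_tr) = 1 / (3 * 1.377) = 0.2420721 cm
L = sqrt(D / Sigma_a)
L = sqrt(0.2420721 / 0.0875)
L = 1.6633 cm

1.6633


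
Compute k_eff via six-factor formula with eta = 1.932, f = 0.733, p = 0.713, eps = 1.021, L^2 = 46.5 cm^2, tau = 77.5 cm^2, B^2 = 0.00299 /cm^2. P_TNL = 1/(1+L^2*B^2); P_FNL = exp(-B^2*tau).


k_inf = eta*f*p*eps = 1.932*0.733*0.713*1.021 = 1.030923
P_TNL = 1/(1 + L^2*B^2) = 1/(1 + 46.5*0.00299) = 0.8779361
P_FNL = exp(-B^2*tau) = exp(-0.00299*77.5) = 0.7931642
k_eff = k_inf * P_TNL * P_FNL = 1.030923 * 0.8779361 * 0.7931642
k_eff = 0.71788

0.71788


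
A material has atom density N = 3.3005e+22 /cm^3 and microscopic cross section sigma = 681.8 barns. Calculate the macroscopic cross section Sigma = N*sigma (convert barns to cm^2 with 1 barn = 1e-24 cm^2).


Sigma = N * sigma_barns * 1e-24
Sigma = 3.3005e+22 * 681.8 * 1e-24
Sigma = 22.503 /cm

22.503


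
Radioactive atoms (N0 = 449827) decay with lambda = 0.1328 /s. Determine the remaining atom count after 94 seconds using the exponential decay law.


N = N0 * exp(-lambda * t)
N = 449827 * exp(-0.1328 * 94)
N = 1.7047

1.7047


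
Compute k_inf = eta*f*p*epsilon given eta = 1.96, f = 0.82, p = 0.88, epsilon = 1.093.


k_inf = eta * f * p * epsilon
k_inf = 1.96 * 0.82 * 0.88 * 1.093
k_inf = 1.5459

1.5459


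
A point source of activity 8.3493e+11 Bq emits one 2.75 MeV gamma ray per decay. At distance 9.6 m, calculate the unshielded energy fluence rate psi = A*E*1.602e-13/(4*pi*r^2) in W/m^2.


psi = A * E * 1.602e-13 / (4*pi*r^2)
psi = 8.3493e+11 * 2.75 * 1.602e-13 / (4*pi*9.6^2)
psi = 3.1761e-04 W/m^2

3.1761e-04


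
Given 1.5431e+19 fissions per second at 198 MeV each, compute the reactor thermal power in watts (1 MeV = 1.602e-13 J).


P = fission_rate * E_MeV * 1.602e-13
P = 1.5431e+19 * 198 * 1.602e-13
P = 4.8947e+08 W

4.8947e+08


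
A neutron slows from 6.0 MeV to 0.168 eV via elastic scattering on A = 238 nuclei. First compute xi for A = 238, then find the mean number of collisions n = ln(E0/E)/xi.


xi = 1 + (A-1)^2/(2A)*ln((A-1)/(A+1)) = 0.008379872 (for A = 238)
n = ln(E0/E) / xi
n = ln(6.0e6 / 0.168) / 0.008379872
n = ln(3.571429e+07) / 0.008379872 = 2075.3

2075.3


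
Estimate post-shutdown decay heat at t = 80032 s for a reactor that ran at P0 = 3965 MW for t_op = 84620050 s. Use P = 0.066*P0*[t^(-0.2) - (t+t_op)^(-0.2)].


P/P0 = 0.066 * [t^(-0.2) - (t + t_op)^(-0.2)]
P/P0 = 0.066 * [80032^(-0.2) - (80032 + 84620050)^(-0.2)]
P/P0 = 0.066 * [0.1045556 - 0.02596709] = 0.005186842
P = 3965 * 0.005186842 = 20.566 MW

20.566


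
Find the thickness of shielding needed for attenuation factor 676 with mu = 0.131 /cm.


x = ln(factor) / mu
x = ln(676) / 0.131
x = 49.742 cm

49.742


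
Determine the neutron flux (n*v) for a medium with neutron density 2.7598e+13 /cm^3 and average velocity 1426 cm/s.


phi = n * v
phi = 2.7598e+13 * 1426
phi = 3.9355e+16 /cm^2/s

3.9355e+16


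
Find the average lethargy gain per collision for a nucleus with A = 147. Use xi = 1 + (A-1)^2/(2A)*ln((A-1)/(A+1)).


xi = 1 + (A-1)^2/(2A) * ln((A-1)/(A+1))
xi = 1 + (147-1)^2/(2*147) * ln((147-1)/(147 +1))
xi = 0.013544

0.013544


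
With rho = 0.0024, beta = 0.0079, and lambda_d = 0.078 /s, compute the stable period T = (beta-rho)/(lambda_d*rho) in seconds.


T = (beta - rho) / (lambda_d * rho)
T = (0.0079 - 0.0024) / (0.078 * 0.0024)
T = 29.380 s

29.380


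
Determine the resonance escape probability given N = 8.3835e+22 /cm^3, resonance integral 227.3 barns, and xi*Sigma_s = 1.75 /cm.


p = exp(-N * I * 1e-24 / (xi*Sigma_s))
p = exp(-8.3835e+22 * 227.3 * 1e-24 / 1.75)
p = 1.8663e-05

1.8663e-05


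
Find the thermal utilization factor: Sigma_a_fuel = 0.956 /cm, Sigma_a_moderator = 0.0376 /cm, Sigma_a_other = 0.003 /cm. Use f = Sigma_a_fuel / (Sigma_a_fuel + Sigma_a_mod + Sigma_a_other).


f = Sigma_a_fuel / (Sigma_a_fuel + Sigma_a_mod + Sigma_a_other)
f = 0.956 / (0.956 + 0.0376 + 0.003)
f = 0.95926

0.95926


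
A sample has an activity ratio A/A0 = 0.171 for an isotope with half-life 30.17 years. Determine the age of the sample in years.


lambda = ln(2) / t_half = ln(2) / 30.17 = 0.02297472 /yr
t = -ln(A/A0) / lambda
t = -ln(0.171) / 0.02297472
t = 76.871 yr

76.871


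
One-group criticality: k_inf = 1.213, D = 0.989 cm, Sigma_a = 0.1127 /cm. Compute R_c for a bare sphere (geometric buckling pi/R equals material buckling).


L^2 = D / Sigma_a = 0.989 / 0.1127 = 8.775510 cm^2
B_m^2 = (k_inf - 1) / L^2 = (1.213 - 1) / 8.775510 = 0.02427209 /cm^2
For a bare sphere: B_g = pi/R, so R_c = pi / sqrt(B_m^2)
R_c = pi / sqrt(0.02427209) = 20.165 cm

20.165


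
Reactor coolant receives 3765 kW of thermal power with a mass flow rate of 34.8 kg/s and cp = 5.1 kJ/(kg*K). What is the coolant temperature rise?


dT = Q / (m_dot * cp)
dT = 3765 / (34.8 * 5.1)
dT = 21.214 C

21.214


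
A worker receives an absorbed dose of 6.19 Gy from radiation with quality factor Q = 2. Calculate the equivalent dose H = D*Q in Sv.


H = D * Q
H = 6.19 * 2
H = 12.380 Sv

12.380


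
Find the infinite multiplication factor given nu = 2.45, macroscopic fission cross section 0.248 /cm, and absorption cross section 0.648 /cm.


k_inf = nu * Sigma_f / Sigma_a
k_inf = 2.45 * 0.248 / 0.648
k_inf = 0.93765

0.93765


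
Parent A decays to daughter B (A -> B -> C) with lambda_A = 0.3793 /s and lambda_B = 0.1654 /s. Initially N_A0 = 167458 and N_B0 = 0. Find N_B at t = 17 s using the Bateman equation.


N_B(t) = lambda_A * N_A0 / (lambda_B - lambda_A) * [exp(-lambda_A*t) - exp(-lambda_B*t)]
exp(-0.3793*17) = 0.001583528; exp(-0.1654*17) = 0.06009672
N_B = 0.3793 * 167458 / (0.1654 - 0.3793) * (0.001583528 - 0.06009672)
N_B = 17375

17375


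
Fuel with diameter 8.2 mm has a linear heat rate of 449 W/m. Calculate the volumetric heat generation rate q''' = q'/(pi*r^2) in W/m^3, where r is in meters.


r = D / 2 / 1000 = 8.2 / 2 / 1000 = 0.0041 m
q''' = q' / (pi * r^2)
q''' = 449 / (pi * 0.0041^2)
q''' = 8.5021e+06 W/m^3

8.5021e+06


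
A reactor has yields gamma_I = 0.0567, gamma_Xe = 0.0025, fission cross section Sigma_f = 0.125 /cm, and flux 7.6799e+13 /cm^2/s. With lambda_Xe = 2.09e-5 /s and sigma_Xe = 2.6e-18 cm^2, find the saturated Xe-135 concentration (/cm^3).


Xe_eq = (gamma_I + gamma_Xe) * Sigma_f * phi / (lambda_Xe + sigma_Xe * phi)
Numerator = (0.0567 + 0.0025) * 0.125 * 7.6799e+13 = 5.683126e+11
Denominator = 2.09e-5 + 2.6e-18 * 7.6799e+13 = 2.205774e-04
Xe_eq = 5.683126e+11 / 2.205774e-04 = 2.5765e+15 /cm^3

2.5765e+15


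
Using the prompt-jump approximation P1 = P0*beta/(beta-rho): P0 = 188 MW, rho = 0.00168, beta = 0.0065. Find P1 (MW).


P1/P0 = beta / (beta - rho)
P1/P0 = 0.0065 / (0.0065 - 0.00168) = 1.348548
P1 = 188 * 1.348548 = 253.53 MW

253.53


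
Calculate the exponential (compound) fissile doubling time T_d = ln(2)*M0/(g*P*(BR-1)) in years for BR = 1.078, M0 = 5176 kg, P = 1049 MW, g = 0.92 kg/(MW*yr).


Breeding gain G = BR - 1 = 1.078 - 1 = 0.078
Fissile production rate = g * P * G = 0.92 * 1049 * 0.078 = 75.27624 kg/yr
T_d = ln(2) * M0 / (g * P * G)
T_d = ln(2) * 5176 / 75.27624 = 47.661 yr

47.661


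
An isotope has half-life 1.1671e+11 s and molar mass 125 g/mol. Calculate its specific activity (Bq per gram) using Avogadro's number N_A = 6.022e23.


lambda = ln(2) / t_half = ln(2) / 1.1671e+11 = 5.939056e-12 /s
SA = lambda * N_A / M
SA = 5.939056e-12 * 6.022e23 / 125
SA = 2.8612e+10 Bq/g

2.8612e+10


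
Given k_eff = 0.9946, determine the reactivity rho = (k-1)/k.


rho = (k_eff - 1) / k_eff
rho = (0.9946 - 1) / 0.9946
rho = -0.0054293

-0.0054293


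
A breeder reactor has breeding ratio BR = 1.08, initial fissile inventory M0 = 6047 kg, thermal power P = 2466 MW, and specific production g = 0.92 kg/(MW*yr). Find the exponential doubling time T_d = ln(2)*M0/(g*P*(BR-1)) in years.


Breeding gain G = BR - 1 = 1.08 - 1 = 0.08
Fissile production rate = g * P * G = 0.92 * 2466 * 0.08 = 181.4976 kg/yr
T_d = ln(2) * M0 / (g * P * G)
T_d = ln(2) * 6047 / 181.4976 = 23.094 yr

23.094


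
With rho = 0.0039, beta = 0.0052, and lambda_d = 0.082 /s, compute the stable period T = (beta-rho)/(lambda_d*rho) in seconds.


T = (beta - rho) / (lambda_d * rho)
T = (0.0052 - 0.0039) / (0.082 * 0.0039)
T = 4.0650 s

4.0650


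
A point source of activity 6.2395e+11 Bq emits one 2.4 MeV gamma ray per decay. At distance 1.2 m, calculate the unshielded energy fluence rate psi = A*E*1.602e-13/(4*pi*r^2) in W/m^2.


psi = A * E * 1.602e-13 / (4*pi*r^2)
psi = 6.2395e+11 * 2.4 * 1.602e-13 / (4*pi*1.2^2)
psi = 0.013257 W/m^2

0.013257


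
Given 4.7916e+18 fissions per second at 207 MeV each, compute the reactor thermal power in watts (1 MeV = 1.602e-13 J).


P = fission_rate * E_MeV * 1.602e-13
P = 4.7916e+18 * 207 * 1.602e-13
P = 1.5890e+08 W

1.5890e+08


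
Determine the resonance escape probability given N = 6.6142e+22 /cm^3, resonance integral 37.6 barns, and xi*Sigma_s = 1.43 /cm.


p = exp(-N * I * 1e-24 / (xi*Sigma_s))
p = exp(-6.6142e+22 * 37.6 * 1e-24 / 1.43)
p = 0.17568

0.17568


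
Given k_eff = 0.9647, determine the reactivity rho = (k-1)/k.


rho = (k_eff - 1) / k_eff
rho = (0.9647 - 1) / 0.9647
rho = -0.036592

-0.036592


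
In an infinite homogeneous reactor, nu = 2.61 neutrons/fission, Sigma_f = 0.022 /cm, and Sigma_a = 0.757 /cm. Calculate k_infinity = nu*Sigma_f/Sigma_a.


k_inf = nu * Sigma_f / Sigma_a
k_inf = 2.61 * 0.022 / 0.757
k_inf = 0.075852

0.075852


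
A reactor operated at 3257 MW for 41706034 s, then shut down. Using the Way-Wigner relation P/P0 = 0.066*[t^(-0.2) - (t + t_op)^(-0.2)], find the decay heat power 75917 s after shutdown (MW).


P/P0 = 0.066 * [t^(-0.2) - (t + t_op)^(-0.2)]
P/P0 = 0.066 * [75917^(-0.2) - (75917 + 41706034)^(-0.2)]
P/P0 = 0.066 * [0.1056653 - 0.02990903] = 0.004999914
P = 3257 * 0.004999914 = 16.285 MW

16.285


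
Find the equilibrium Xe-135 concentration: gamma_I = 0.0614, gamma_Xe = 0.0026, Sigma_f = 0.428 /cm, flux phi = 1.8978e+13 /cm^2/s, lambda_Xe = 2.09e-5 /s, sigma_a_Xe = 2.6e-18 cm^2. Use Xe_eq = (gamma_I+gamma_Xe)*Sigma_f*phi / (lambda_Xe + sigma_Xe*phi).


Xe_eq = (gamma_I + gamma_Xe) * Sigma_f * phi / (lambda_Xe + sigma_Xe * phi)
Numerator = (0.0614 + 0.0026) * 0.428 * 1.8978e+13 = 5.198454e+11
Denominator = 2.09e-5 + 2.6e-18 * 1.8978e+13 = 7.024280e-05
Xe_eq = 5.198454e+11 / 7.024280e-05 = 7.4007e+15 /cm^3

7.4007e+15


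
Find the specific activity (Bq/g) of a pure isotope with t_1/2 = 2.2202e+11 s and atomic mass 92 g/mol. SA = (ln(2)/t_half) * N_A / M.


lambda = ln(2) / t_half = ln(2) / 2.2202e+11 = 3.122003e-12 /s
SA = lambda * N_A / M
SA = 3.122003e-12 * 6.022e23 / 92
SA = 2.0436e+10 Bq/g

2.0436e+10


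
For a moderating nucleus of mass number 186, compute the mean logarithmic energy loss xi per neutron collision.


xi = 1 + (A-1)^2/(2A) * ln((A-1)/(A+1))
xi = 1 + (186-1)^2/(2*186) * ln((186-1)/(186 +1))
xi = 0.010714

0.010714


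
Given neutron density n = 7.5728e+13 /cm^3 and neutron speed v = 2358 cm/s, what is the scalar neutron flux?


phi = n * v
phi = 7.5728e+13 * 2358
phi = 1.7857e+17 /cm^2/s

1.7857e+17


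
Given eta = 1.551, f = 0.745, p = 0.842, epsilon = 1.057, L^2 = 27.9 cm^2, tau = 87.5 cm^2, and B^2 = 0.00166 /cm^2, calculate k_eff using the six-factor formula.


k_inf = eta*f*p*eps = 1.551*0.745*0.842*1.057 = 1.028384
P_TNL = 1/(1 + L^2*B^2) = 1/(1 + 27.9*0.00166) = 0.9557360
P_FNL = exp(-B^2*tau) = exp(-0.00166*87.5) = 0.8648061
k_eff = k_inf * P_TNL * P_FNL = 1.028384 * 0.9557360 * 0.8648061
k_eff = 0.84999

0.84999


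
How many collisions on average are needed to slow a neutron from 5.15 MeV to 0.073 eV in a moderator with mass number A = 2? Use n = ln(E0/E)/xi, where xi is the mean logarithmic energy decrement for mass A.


xi = 1 + (A-1)^2/(2A)*ln((A-1)/(A+1)) = 0.7253469 (for A = 2)
n = ln(E0/E) / xi
n = ln(5.15e6 / 0.073) / 0.7253469
n = ln(7.054795e+07) / 0.7253469 = 24.915

24.915


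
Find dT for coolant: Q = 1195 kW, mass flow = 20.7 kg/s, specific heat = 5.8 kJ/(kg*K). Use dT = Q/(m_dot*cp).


dT = Q / (m_dot * cp)
dT = 1195 / (20.7 * 5.8)
dT = 9.9534 C

9.9534


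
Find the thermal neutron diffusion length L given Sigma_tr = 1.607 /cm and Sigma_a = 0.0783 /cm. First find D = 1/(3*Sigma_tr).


D = 1 / (3 * Sigma_tr) = 1 / (3 * 1.607) = 0.2074258 cm
L = sqrt(D / Sigma_a)
L = sqrt(0.2074258 / 0.0783)
L = 1.6276 cm

1.6276


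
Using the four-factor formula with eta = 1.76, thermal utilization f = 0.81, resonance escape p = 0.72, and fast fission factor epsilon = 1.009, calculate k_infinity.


k_inf = eta * f * p * epsilon
k_inf = 1.76 * 0.81 * 0.72 * 1.009
k_inf = 1.0357

1.0357


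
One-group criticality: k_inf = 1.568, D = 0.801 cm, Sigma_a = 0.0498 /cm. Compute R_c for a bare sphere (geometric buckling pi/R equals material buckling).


L^2 = D / Sigma_a = 0.801 / 0.0498 = 16.08434 cm^2
B_m^2 = (k_inf - 1) / L^2 = (1.568 - 1) / 16.08434 = 0.03531385 /cm^2
For a bare sphere: B_g = pi/R, so R_c = pi / sqrt(B_m^2)
R_c = pi / sqrt(0.03531385) = 16.718 cm

16.718


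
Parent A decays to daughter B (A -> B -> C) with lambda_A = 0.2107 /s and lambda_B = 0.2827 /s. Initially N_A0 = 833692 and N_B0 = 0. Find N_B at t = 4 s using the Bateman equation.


N_B(t) = lambda_A * N_A0 / (lambda_B - lambda_A) * [exp(-lambda_A*t) - exp(-lambda_B*t)]
exp(-0.2107*4) = 0.4305034; exp(-0.2827*4) = 0.3227749
N_B = 0.2107 * 833692 / (0.2827 - 0.2107) * (0.4305034 - 0.3227749)
N_B = 262826

262826


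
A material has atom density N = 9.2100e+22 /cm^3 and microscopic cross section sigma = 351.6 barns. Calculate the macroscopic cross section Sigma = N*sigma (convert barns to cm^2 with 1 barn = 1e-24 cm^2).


Sigma = N * sigma_barns * 1e-24
Sigma = 9.2100e+22 * 351.6 * 1e-24
Sigma = 32.382 /cm

32.382


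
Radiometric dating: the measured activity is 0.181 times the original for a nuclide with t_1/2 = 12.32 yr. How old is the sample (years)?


lambda = ln(2) / t_half = ln(2) / 12.32 = 0.05626195 /yr
t = -ln(A/A0) / lambda
t = -ln(0.181) / 0.05626195
t = 30.380 yr

30.380


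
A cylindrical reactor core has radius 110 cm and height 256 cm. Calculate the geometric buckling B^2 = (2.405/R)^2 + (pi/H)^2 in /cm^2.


B^2 = (2.405/R)^2 + (pi/H)^2
B^2 = (2.405/110)^2 + (pi/256)^2
B^2 = 6.2862e-04 /cm^2

6.2862e-04


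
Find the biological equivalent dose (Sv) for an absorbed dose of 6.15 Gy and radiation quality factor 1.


H = D * Q
H = 6.15 * 1
H = 6.1500 Sv

6.1500


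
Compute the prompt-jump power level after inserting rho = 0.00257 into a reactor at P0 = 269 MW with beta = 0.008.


P1/P0 = beta / (beta - rho)
P1/P0 = 0.008 / (0.008 - 0.00257) = 1.473297
P1 = 269 * 1.473297 = 396.32 MW

396.32


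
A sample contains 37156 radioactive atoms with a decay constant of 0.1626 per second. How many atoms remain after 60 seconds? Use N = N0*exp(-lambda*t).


N = N0 * exp(-lambda * t)
N = 37156 * exp(-0.1626 * 60)
N = 2.1530

2.1530


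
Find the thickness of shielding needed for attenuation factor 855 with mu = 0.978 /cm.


x = ln(factor) / mu
x = ln(855) / 0.978
x = 6.9030 cm

6.9030


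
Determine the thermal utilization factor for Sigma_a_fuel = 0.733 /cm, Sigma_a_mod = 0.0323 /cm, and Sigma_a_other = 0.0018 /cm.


f = Sigma_a_fuel / (Sigma_a_fuel + Sigma_a_mod + Sigma_a_other)
f = 0.733 / (0.733 + 0.0323 + 0.0018)
f = 0.95555

0.95555


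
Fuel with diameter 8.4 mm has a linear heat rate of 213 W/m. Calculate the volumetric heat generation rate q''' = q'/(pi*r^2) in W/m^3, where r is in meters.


r = D / 2 / 1000 = 8.4 / 2 / 1000 = 0.0042 m
q''' = q' / (pi * r^2)
q''' = 213 / (pi * 0.0042^2)
q''' = 3.8435e+06 W/m^3

3.8435e+06


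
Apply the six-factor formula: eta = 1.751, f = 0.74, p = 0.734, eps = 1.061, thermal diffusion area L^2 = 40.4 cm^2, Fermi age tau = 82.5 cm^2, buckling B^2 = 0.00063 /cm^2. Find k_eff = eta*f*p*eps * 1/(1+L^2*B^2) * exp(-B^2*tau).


k_inf = eta*f*p*eps = 1.751*0.74*0.734*1.061 = 1.009089
P_TNL = 1/(1 + L^2*B^2) = 1/(1 + 40.4*0.00063) = 0.9751797
P_FNL = exp(-B^2*tau) = exp(-0.00063*82.5) = 0.9493526
k_eff = k_inf * P_TNL * P_FNL = 1.009089 * 0.9751797 * 0.9493526
k_eff = 0.93420

0.93420


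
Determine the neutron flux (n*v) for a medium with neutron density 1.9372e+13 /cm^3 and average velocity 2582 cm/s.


phi = n * v
phi = 1.9372e+13 * 2582
phi = 5.0019e+16 /cm^2/s

5.0019e+16


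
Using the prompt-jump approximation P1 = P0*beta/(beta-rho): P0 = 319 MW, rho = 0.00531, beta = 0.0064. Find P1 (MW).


P1/P0 = beta / (beta - rho)
P1/P0 = 0.0064 / (0.0064 - 0.00531) = 5.871560
P1 = 319 * 5.871560 = 1873.0 MW

1873.0


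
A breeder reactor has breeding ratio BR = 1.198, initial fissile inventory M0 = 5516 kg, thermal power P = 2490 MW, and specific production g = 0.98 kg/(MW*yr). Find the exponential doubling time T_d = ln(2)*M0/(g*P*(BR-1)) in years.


Breeding gain G = BR - 1 = 1.198 - 1 = 0.198
Fissile production rate = g * P * G = 0.98 * 2490 * 0.198 = 483.1596 kg/yr
T_d = ln(2) * M0 / (g * P * G)
T_d = ln(2) * 5516 / 483.1596 = 7.9133 yr

7.9133


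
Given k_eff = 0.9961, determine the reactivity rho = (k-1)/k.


rho = (k_eff - 1) / k_eff
rho = (0.9961 - 1) / 0.9961
rho = -0.0039153

-0.0039153


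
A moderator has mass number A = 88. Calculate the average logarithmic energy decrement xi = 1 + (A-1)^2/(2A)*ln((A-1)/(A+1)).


xi = 1 + (A-1)^2/(2A) * ln((A-1)/(A+1))
xi = 1 + (88-1)^2/(2*88) * ln((88-1)/(88 +1))
xi = 0.022556

0.022556


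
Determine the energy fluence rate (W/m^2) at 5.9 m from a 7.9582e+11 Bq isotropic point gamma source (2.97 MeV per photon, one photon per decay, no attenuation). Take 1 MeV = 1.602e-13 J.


psi = A * E * 1.602e-13 / (4*pi*r^2)
psi = 7.9582e+11 * 2.97 * 1.602e-13 / (4*pi*5.9^2)
psi = 8.6561e-04 W/m^2

8.6561e-04


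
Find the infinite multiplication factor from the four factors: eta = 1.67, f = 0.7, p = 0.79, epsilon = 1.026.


k_inf = eta * f * p * epsilon
k_inf = 1.67 * 0.7 * 0.79 * 1.026
k_inf = 0.94752

0.94752


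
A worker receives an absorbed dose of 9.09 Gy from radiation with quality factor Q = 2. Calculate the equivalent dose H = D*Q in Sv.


H = D * Q
H = 9.09 * 2
H = 18.180 Sv

18.180


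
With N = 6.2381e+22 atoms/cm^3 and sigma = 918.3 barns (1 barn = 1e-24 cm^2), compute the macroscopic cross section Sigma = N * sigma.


Sigma = N * sigma_barns * 1e-24
Sigma = 6.2381e+22 * 918.3 * 1e-24
Sigma = 57.284 /cm

57.284


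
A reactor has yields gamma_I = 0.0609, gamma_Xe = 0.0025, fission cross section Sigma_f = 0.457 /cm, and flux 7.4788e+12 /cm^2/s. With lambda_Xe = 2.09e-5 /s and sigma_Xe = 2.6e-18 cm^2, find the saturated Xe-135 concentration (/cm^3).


Xe_eq = (gamma_I + gamma_Xe) * Sigma_f * phi / (lambda_Xe + sigma_Xe * phi)
Numerator = (0.0609 + 0.0025) * 0.457 * 7.4788e+12 = 2.166893e+11
Denominator = 2.09e-5 + 2.6e-18 * 7.4788e+12 = 4.034488e-05
Xe_eq = 2.166893e+11 / 4.034488e-05 = 5.3709e+15 /cm^3

5.3709e+15


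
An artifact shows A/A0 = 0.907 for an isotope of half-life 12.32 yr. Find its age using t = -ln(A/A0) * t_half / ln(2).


lambda = ln(2) / t_half = ln(2) / 12.32 = 0.05626195 /yr
t = -ln(A/A0) / lambda
t = -ln(0.907) / 0.05626195
t = 1.7350 yr

1.7350


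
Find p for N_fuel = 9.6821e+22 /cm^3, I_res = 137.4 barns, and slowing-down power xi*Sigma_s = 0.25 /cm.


p = exp(-N * I * 1e-24 / (xi*Sigma_s))
p = exp(-9.6821e+22 * 137.4 * 1e-24 / 0.25)
p = 7.7618e-24

7.7618e-24


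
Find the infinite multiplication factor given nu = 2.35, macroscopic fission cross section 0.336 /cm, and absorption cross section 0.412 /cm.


k_inf = nu * Sigma_f / Sigma_a
k_inf = 2.35 * 0.336 / 0.412
k_inf = 1.9165

1.9165


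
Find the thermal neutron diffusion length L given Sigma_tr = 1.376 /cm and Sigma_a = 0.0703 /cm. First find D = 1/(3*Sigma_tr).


D = 1 / (3 * Sigma_tr) = 1 / (3 * 1.376) = 0.2422481 cm
L = sqrt(D / Sigma_a)
L = sqrt(0.2422481 / 0.0703)
L = 1.8563 cm

1.8563


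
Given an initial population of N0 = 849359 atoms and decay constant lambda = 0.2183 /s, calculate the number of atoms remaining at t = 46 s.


N = N0 * exp(-lambda * t)
N = 849359 * exp(-0.2183 * 46)
N = 36.982

36.982


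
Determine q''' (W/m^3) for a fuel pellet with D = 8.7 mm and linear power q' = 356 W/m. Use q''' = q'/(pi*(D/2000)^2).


r = D / 2 / 1000 = 8.7 / 2 / 1000 = 0.00435 m
q''' = q' / (pi * r^2)
q''' = 356 / (pi * 0.00435^2)
q''' = 5.9885e+06 W/m^3

5.9885e+06


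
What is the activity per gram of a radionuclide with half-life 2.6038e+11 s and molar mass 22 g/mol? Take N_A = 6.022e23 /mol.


lambda = ln(2) / t_half = ln(2) / 2.6038e+11 = 2.662060e-12 /s
SA = lambda * N_A / M
SA = 2.662060e-12 * 6.022e23 / 22
SA = 7.2868e+10 Bq/g

7.2868e+10


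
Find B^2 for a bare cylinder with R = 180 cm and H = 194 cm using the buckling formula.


B^2 = (2.405/R)^2 + (pi/H)^2
B^2 = (2.405/180)^2 + (pi/194)^2
B^2 = 4.4076e-04 /cm^2

4.4076e-04


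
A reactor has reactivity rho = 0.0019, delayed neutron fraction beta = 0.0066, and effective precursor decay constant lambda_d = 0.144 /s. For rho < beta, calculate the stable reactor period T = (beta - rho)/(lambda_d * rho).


T = (beta - rho) / (lambda_d * rho)
T = (0.0066 - 0.0019) / (0.144 * 0.0019)
T = 17.178 s

17.178


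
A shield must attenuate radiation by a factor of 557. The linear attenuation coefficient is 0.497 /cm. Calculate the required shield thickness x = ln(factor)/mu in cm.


x = ln(factor) / mu
x = ln(557) / 0.497
x = 12.721 cm

12.721


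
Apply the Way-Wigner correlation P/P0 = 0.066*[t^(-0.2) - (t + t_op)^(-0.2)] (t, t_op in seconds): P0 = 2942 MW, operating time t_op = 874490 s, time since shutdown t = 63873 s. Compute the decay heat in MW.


P/P0 = 0.066 * [t^(-0.2) - (t + t_op)^(-0.2)]
P/P0 = 0.066 * [63873^(-0.2) - (63873 + 874490)^(-0.2)]
P/P0 = 0.066 * [0.1093797 - 0.06390367] = 0.003001418
P = 2942 * 0.003001418 = 8.8302 MW

8.8302


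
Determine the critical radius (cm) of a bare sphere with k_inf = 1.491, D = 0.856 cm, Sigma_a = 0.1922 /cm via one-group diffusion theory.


L^2 = D / Sigma_a = 0.856 / 0.1922 = 4.453694 cm^2
B_m^2 = (k_inf - 1) / L^2 = (1.491 - 1) / 4.453694 = 0.1102456 /cm^2
For a bare sphere: B_g = pi/R, so R_c = pi / sqrt(B_m^2)
R_c = pi / sqrt(0.1102456) = 9.4617 cm

9.4617


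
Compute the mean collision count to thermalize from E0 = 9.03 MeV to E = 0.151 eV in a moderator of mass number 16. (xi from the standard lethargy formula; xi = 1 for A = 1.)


xi = 1 + (A-1)^2/(2A)*ln((A-1)/(A+1)) = 0.1199467 (for A = 16)
n = ln(E0/E) / xi
n = ln(9.03e6 / 0.151) / 0.1199467
n = ln(5.980132e+07) / 0.1199467 = 149.29

149.29


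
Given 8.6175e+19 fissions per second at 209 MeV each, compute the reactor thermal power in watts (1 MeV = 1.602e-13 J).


P = fission_rate * E_MeV * 1.602e-13
P = 8.6175e+19 * 209 * 1.602e-13
P = 2.8853e+09 W

2.8853e+09


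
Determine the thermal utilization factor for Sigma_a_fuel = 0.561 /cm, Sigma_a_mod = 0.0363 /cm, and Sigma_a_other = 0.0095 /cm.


f = Sigma_a_fuel / (Sigma_a_fuel + Sigma_a_mod + Sigma_a_other)
f = 0.561 / (0.561 + 0.0363 + 0.0095)
f = 0.92452

0.92452


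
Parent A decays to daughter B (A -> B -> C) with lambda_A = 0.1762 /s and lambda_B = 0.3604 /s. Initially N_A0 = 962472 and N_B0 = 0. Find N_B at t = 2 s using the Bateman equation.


N_B(t) = lambda_A * N_A0 / (lambda_B - lambda_A) * [exp(-lambda_A*t) - exp(-lambda_B*t)]
exp(-0.1762*2) = 0.7029989; exp(-0.3604*2) = 0.4863630
N_B = 0.1762 * 962472 / (0.3604 - 0.1762) * (0.7029989 - 0.4863630)
N_B = 199450

199450


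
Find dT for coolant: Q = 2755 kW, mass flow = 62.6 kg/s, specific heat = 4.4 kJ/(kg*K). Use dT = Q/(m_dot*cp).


dT = Q / (m_dot * cp)
dT = 2755 / (62.6 * 4.4)
dT = 10.002 C

10.002


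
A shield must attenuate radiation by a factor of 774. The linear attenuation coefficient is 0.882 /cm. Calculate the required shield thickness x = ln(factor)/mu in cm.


x = ln(factor) / mu
x = ln(774) / 0.882
x = 7.5415 cm

7.5415


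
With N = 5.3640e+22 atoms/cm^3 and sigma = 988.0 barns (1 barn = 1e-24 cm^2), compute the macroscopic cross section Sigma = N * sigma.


Sigma = N * sigma_barns * 1e-24
Sigma = 5.3640e+22 * 988.0 * 1e-24
Sigma = 52.996 /cm

52.996


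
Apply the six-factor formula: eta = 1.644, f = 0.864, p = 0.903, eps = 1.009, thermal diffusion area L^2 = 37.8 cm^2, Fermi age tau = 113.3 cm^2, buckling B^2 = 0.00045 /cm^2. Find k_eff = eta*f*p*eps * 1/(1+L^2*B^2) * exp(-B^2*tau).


k_inf = eta*f*p*eps = 1.644*0.864*0.903*1.009 = 1.294179
P_TNL = 1/(1 + L^2*B^2) = 1/(1 + 37.8*0.00045) = 0.9832745
P_FNL = exp(-B^2*tau) = exp(-0.00045*113.3) = 0.9502929
k_eff = k_inf * P_TNL * P_FNL = 1.294179 * 0.9832745 * 0.9502929
k_eff = 1.2093

1.2093


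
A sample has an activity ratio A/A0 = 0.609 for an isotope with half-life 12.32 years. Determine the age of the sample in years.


lambda = ln(2) / t_half = ln(2) / 12.32 = 0.05626195 /yr
t = -ln(A/A0) / lambda
t = -ln(0.609) / 0.05626195
t = 8.8148 yr

8.8148


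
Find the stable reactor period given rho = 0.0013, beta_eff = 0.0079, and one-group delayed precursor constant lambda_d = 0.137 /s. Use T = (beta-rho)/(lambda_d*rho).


T = (beta - rho) / (lambda_d * rho)
T = (0.0079 - 0.0013) / (0.137 * 0.0013)
T = 37.058 s

37.058


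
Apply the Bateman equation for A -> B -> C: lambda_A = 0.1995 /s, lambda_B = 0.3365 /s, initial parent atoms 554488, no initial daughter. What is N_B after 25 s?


N_B(t) = lambda_A * N_A0 / (lambda_B - lambda_A) * [exp(-lambda_A*t) - exp(-lambda_B*t)]
exp(-0.1995*25) = 0.006822700; exp(-0.3365*25) = 2.220740e-04
N_B = 0.1995 * 554488 / (0.3365 - 0.1995) * (0.006822700 - 2.220740e-04)
N_B = 5329.7

5329.7


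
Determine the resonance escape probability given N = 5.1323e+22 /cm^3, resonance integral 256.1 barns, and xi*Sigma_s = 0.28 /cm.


p = exp(-N * I * 1e-24 / (xi*Sigma_s))
p = exp(-5.1323e+22 * 256.1 * 1e-24 / 0.28)
p = 4.1044e-21

4.1044e-21


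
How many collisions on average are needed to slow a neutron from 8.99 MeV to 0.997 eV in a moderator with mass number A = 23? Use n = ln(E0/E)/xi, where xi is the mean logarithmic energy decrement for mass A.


xi = 1 + (A-1)^2/(2A)*ln((A-1)/(A+1)) = 0.08448899 (for A = 23)
n = ln(E0/E) / xi
n = ln(8.99e6 / 0.997) / 0.08448899
n = ln(9.017051e+06) / 0.08448899 = 189.55

189.55


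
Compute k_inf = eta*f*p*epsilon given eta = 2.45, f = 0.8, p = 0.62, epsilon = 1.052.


k_inf = eta * f * p * epsilon
k_inf = 2.45 * 0.8 * 0.62 * 1.052
k_inf = 1.2784

1.2784


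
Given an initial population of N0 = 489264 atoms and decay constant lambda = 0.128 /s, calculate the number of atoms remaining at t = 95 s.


N = N0 * exp(-lambda * t)
N = 489264 * exp(-0.128 * 95)
N = 2.5617

2.5617


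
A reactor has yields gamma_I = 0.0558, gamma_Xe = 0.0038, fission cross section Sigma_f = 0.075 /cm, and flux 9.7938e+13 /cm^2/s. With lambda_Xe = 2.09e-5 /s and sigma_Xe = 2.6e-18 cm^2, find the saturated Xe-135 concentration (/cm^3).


Xe_eq = (gamma_I + gamma_Xe) * Sigma_f * phi / (lambda_Xe + sigma_Xe * phi)
Numerator = (0.0558 + 0.0038) * 0.075 * 9.7938e+13 = 4.377829e+11
Denominator = 2.09e-5 + 2.6e-18 * 9.7938e+13 = 2.755388e-04
Xe_eq = 4.377829e+11 / 2.755388e-04 = 1.5888e+15 /cm^3

1.5888e+15


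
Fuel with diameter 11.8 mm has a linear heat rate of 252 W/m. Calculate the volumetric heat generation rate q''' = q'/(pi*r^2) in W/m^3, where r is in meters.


r = D / 2 / 1000 = 11.8 / 2 / 1000 = 0.0059 m
q''' = q' / (pi * r^2)
q''' = 252 / (pi * 0.0059^2)
q''' = 2.3043e+06 W/m^3

2.3043e+06


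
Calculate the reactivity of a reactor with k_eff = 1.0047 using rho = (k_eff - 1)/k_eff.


rho = (k_eff - 1) / k_eff
rho = (1.0047 - 1) / 1.0047
rho = 0.0046780

0.0046780


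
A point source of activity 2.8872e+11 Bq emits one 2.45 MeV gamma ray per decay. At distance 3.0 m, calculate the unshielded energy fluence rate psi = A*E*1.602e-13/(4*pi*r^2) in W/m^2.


psi = A * E * 1.602e-13 / (4*pi*r^2)
psi = 2.8872e+11 * 2.45 * 1.602e-13 / (4*pi*3.0^2)
psi = 0.0010020 W/m^2

0.0010020


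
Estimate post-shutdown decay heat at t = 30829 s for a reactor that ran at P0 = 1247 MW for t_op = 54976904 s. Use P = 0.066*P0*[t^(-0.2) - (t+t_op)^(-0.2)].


P/P0 = 0.066 * [t^(-0.2) - (t + t_op)^(-0.2)]
P/P0 = 0.066 * [30829^(-0.2) - (30829 + 54976904)^(-0.2)]
P/P0 = 0.066 * [0.1265343 - 0.02830840] = 0.006482909
P = 1247 * 0.006482909 = 8.0842 MW

8.0842


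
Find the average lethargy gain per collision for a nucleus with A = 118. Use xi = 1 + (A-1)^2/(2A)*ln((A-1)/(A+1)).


xi = 1 + (A-1)^2/(2A) * ln((A-1)/(A+1))
xi = 1 + (118-1)^2/(2*118) * ln((118-1)/(118 +1))
xi = 0.016854

0.016854


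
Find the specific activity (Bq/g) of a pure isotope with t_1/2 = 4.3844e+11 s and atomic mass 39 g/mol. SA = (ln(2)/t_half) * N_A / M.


lambda = ln(2) / t_half = ln(2) / 4.3844e+11 = 1.580940e-12 /s
SA = lambda * N_A / M
SA = 1.580940e-12 * 6.022e23 / 39
SA = 2.4411e+10 Bq/g

2.4411e+10


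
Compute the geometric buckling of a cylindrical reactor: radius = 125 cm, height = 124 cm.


B^2 = (2.405/R)^2 + (pi/H)^2
B^2 = (2.405/125)^2 + (pi/124)^2
B^2 = 0.0010121 /cm^2

0.0010121


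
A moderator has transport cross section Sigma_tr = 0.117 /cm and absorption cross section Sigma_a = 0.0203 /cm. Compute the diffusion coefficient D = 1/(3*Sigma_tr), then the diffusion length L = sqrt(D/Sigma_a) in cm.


D = 1 / (3 * Sigma_tr) = 1 / (3 * 0.117) = 2.849003 cm
L = sqrt(D / Sigma_a)
L = sqrt(2.849003 / 0.0203)
L = 11.847 cm

11.847


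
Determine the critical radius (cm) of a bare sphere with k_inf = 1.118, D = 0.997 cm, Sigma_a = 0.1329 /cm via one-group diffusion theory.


L^2 = D / Sigma_a = 0.997 / 0.1329 = 7.501881 cm^2
B_m^2 = (k_inf - 1) / L^2 = (1.118 - 1) / 7.501881 = 0.01572939 /cm^2
For a bare sphere: B_g = pi/R, so R_c = pi / sqrt(B_m^2)
R_c = pi / sqrt(0.01572939) = 25.049 cm

25.049


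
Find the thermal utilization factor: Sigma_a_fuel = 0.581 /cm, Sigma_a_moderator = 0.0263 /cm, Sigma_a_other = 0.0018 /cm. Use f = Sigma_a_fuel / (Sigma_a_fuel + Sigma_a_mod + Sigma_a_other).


f = Sigma_a_fuel / (Sigma_a_fuel + Sigma_a_mod + Sigma_a_other)
f = 0.581 / (0.581 + 0.0263 + 0.0018)
f = 0.95387

0.95387


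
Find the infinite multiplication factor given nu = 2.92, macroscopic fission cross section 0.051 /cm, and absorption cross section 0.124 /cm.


k_inf = nu * Sigma_f / Sigma_a
k_inf = 2.92 * 0.051 / 0.124
k_inf = 1.2010

1.2010


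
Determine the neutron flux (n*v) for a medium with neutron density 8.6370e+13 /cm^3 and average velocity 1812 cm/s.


phi = n * v
phi = 8.6370e+13 * 1812
phi = 1.5650e+17 /cm^2/s

1.5650e+17


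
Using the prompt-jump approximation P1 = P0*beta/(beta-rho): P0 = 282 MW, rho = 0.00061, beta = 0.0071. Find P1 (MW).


P1/P0 = beta / (beta - rho)
P1/P0 = 0.0071 / (0.0071 - 0.00061) = 1.093991
P1 = 282 * 1.093991 = 308.51 MW

308.51


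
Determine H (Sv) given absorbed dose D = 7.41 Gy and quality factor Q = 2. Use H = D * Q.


H = D * Q
H = 7.41 * 2
H = 14.820 Sv

14.820


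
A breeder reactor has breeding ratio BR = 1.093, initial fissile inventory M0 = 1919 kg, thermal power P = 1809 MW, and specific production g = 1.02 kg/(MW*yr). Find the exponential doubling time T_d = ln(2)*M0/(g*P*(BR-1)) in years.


Breeding gain G = BR - 1 = 1.093 - 1 = 0.093
Fissile production rate = g * P * G = 1.02 * 1809 * 0.093 = 171.60174 kg/yr
T_d = ln(2) * M0 / (g * P * G)
T_d = ln(2) * 1919 / 171.60174 = 7.7514 yr

7.7514


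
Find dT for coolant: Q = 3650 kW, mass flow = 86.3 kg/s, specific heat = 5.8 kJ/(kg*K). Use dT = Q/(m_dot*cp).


dT = Q / (m_dot * cp)
dT = 3650 / (86.3 * 5.8)
dT = 7.2921 C

7.2921


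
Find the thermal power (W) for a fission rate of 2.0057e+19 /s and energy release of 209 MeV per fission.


P = fission_rate * E_MeV * 1.602e-13
P = 2.0057e+19 * 209 * 1.602e-13
P = 6.7154e+08 W

6.7154e+08
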